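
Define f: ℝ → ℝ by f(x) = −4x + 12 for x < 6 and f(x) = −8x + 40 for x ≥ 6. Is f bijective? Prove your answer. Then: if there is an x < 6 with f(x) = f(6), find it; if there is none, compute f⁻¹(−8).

Both pieces are strictly decreasing (slopes −4 and −8), so each is injective on its own interval.
The left piece maps (−∞, 6) onto (−12, ∞); the right piece maps [6, ∞) onto (−∞, −8].
These images overlap. In particular f(6) = −8 (right piece), and solving −4x + 12 = −8 on the left piece gives x = 5 < 6.
So f(5) = f(6) with 5 ≠ 6, and f is not injective, hence not bijective. This x = 5 is the requested value below 6.

5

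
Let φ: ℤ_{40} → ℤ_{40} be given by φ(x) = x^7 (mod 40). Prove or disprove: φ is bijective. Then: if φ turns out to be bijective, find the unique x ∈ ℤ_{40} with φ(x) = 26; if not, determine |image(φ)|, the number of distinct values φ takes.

25

φ(0) = 0^7 = 0.
φ(10): Repeated squaring mod 40: 10^1 ≡ 10, 10^2 ≡ 10² = 100 ≡ 20, 10^4 ≡ 20² = 400 ≡ 0. Since 7 = 4 + 2 + 1, 10^7 ≡ 0·20·10: 0·20 = 0, then 0·10 = 0. So 10^7 ≡ 0 (mod 40).
So φ(0) = φ(10) = 0 while 0 ≠ 10, therefore φ is not injective, hence not bijective.
Since φ is not bijective, we determine |image(φ)|. Computing x^7 mod 40 for each x (by repeated squaring, reducing mod 40 at every step), the values φ(0), φ(1), …, φ(39) are: 0, 1, 8, 27, 24, 5, 16, 23, 32, 9, 0, 11, 8, 37, 24, 15, 16, 33, 32, 19, 0, 21, 8, 7, 24, 25, 16, 3, 32, 29, 0, 31, 8, 17, 24, 35, 16, 13, 32, 39.
The distinct values are {0, 1, 3, 5, 7, 8, 9, 11, 13, 15, 16, 17, 19, 21, 23, 24, 25, 27, 29, 31, 32, 33, 35, 37, 39}; there are 25 of them.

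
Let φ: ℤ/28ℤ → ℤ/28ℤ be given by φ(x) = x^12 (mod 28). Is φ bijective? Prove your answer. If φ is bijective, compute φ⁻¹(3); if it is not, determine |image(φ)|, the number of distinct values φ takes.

4

φ(1) = 1^12 = 1.
φ(3): Repeated squaring mod 28: 3^1 ≡ 3, 3^2 ≡ 3² = 9, 3^4 ≡ 9² = 81 ≡ 25, 3^8 ≡ 25² = 625 ≡ 9. Since 12 = 8 + 4, 3^12 ≡ 9·25: 9·25 = 225 ≡ 1. So 3^12 ≡ 1 (mod 28).
So φ(1) = φ(3) = 1 while 1 ≠ 3, therefore φ is not injective, hence not bijective.
Since φ is not bijective, we determine |image(φ)|. Computing x^12 mod 28 for each x (by repeated squaring, reducing mod 28 at every step), the values φ(0), φ(1), …, φ(27) are: 0, 1, 8, 1, 8, 1, 8, 21, 8, 1, 8, 1, 8, 1, 0, 1, 8, 1, 8, 1, 8, 21, 8, 1, 8, 1, 8, 1.
The distinct values are {0, 1, 8, 21}; there are 4 of them.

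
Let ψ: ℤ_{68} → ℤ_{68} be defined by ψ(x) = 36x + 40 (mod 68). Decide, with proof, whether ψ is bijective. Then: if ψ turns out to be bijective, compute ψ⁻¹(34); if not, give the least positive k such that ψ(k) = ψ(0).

17

By definition, ψ is injective when ψ(u) = ψ(v) forces u = v.
We have gcd(36, 68) = 4 > 1. Taking u = 0 and v = 17: ψ(0) = 40 and ψ(17) = 36·17 + 40 = 652 ≡ 40 (mod 68).
So ψ(0) = ψ(17) while 0 ≠ 17, so ψ is not injective, hence not bijective.
Since ψ is not bijective, we find the least positive k with ψ(k) = ψ(0): this means 36k ≡ 0 (mod 68), i.e. 68 ∣ 36k. Since gcd(36, 68) = 4, dividing through by 4 this holds exactly when 17 ∣ 9k, and as gcd(9, 17) = 1, exactly when 17 ∣ k.
The smallest positive such k is 17.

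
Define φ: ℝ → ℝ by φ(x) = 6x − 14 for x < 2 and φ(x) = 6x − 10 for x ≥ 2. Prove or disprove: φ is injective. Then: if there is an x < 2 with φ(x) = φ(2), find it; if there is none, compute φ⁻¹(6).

8/3

Both pieces are strictly increasing (slopes 6 and 6), so each is injective on its own interval.
The left piece maps (−∞, 2) onto (−∞, −2); the right piece maps [2, ∞) onto [2, ∞).
These images are disjoint, so no value is attained by both pieces. Thus φ is injective.
Because the two images are disjoint, no x < 2 has φ(x) = φ(2), so we compute φ⁻¹(6): 6 lies in [2, ∞), so solve 6x − 10 = 6: x = (6 + 10)/6 = 8/3.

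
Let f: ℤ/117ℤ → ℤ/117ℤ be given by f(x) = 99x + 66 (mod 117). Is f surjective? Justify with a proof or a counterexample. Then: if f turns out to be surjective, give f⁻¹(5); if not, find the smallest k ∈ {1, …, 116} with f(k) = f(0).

13

Recall: surjectivity means every element of the codomain has a preimage under f.
Since gcd(99, 117) = 9, we have 99x ≡ 0 (mod 9) for all x, so f(x) ≡ 3 (mod 9).
But 0 ≢ 3 (mod 9), so 0 ∈ ℤ/117ℤ has no preimage. Hence f is not surjective.
Since f is not surjective, we find the least positive k with f(k) = f(0): this means 99k ≡ 0 (mod 117), i.e. 117 ∣ 99k. Since gcd(99, 117) = 9, dividing through by 9 this holds exactly when 13 ∣ 11k, and as gcd(11, 13) = 1, exactly when 13 ∣ k.
The smallest positive such k is 13.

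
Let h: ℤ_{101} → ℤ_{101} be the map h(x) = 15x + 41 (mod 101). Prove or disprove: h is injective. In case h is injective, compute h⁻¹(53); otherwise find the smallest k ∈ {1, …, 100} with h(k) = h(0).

21

Suppose h(a) = h(b) in ℤ_{101}. Then 15a + 41 ≡ 15b + 41 (mod 101), so 15(a − b) ≡ 0 (mod 101).
Since gcd(15, 101) = 1, 15 is invertible modulo 101, thus a − b ≡ 0 (mod 101), i.e. a = b.
So h is injective.
We now compute 15⁻¹ mod 101 explicitly. Euclid's algorithm: 101 = 6·15 + 11, 15 = 1·11 + 4, 11 = 2·4 + 3, 4 = 1·3 + 1; back-substituting gives 1 = 27·15 − 4·101, so 15⁻¹ ≡ 27 (mod 101).
Since h is injective, we find h⁻¹(53): we need 15x ≡ 53 − 41 ≡ 12 (mod 101). Using 15⁻¹ = 27: x ≡ 27·12 = 324 = 3·101 + 21, so x = 21.
Check: h(21) = 15·21 + 41 = 356 = 3·101 + 53 ≡ 53 (mod 101).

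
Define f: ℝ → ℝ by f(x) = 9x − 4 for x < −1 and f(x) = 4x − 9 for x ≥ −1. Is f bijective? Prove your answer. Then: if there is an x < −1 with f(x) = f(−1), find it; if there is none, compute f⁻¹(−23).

-19/9

Both pieces are strictly increasing (slopes 9 and 4), so each is injective on its own interval.
The left piece maps (−∞, −1) onto (−∞, −13); the right piece maps [−1, ∞) onto [−13, ∞).
Since −13 = −13, the images partition ℝ: f is injective and surjective, hence bijective.
Because the two images are disjoint, no x < −1 has f(x) = f(−1), so we compute f⁻¹(−23): −23 lies in (−∞, −13), so solve 9x − 4 = −23: x = (−23 + 4)/9 = −19/9.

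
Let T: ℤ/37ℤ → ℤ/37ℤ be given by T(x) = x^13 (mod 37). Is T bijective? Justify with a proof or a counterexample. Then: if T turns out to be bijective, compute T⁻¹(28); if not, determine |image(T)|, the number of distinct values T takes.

21

Since 37 is prime, the nonzero elements of ℤ/37ℤ form a cyclic group of order 36.
As gcd(13, 36) = 1, raising to the 13th power is a bijection on this group: if u^13 ≡ v^13 then (uv^{−1})^13 = 1, and the only element of order dividing gcd(13, 36) = 1 is 1, so u = v.
With T(0) = 0 this makes T injective on all of ℤ/37ℤ, hence bijective (finite equal-size domain and codomain). In particular T is bijective.
Since T is bijective, we find the preimage of 28. The inverse of x ↦ x^13 on (ℤ/37ℤ)^× is x ↦ x^25, because 13·25 = 325 = 9·36 + 1 ≡ 1 (mod 36) and x^{36} = 1 for x ≠ 0 (Fermat). So T⁻¹(28) = 28^25 mod 37.
Repeated squaring mod 37: 28^1 ≡ 28, 28^2 ≡ 28² = 784 ≡ 7, 28^4 ≡ 7² = 49 ≡ 12, 28^8 ≡ 12² = 144 ≡ 33, 28^16 ≡ 33² = 1089 ≡ 16. Since 25 = 16 + 8 + 1, 28^25 ≡ 16·33·28: 16·33 = 528 ≡ 10, then 10·28 = 280 ≡ 21. So 28^25 ≡ 21 (mod 37).
Hence T⁻¹(28) = 21.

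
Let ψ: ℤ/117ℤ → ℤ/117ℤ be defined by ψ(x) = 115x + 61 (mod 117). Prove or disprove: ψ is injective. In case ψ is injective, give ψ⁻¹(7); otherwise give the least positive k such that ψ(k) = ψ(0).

If ψ(a) = ψ(b), then 115a ≡ 115b (mod 117). Because gcd(115, 117) = 1, we may cancel 115 to get a ≡ b (mod 117).
So ψ is injective.
We now compute 115⁻¹ mod 117 explicitly. Euclid's algorithm: 117 = 1·115 + 2, 115 = 57·2 + 1; back-substituting gives 1 = 58·115 − 57·117, so 115⁻¹ ≡ 58 (mod 117).
Since ψ is injective, we find ψ⁻¹(7): we need 115x ≡ 7 − 61 ≡ 63 (mod 117). Using 115⁻¹ = 58: x ≡ 58·63 = 3654 = 31·117 + 27, so x = 27.
Check: ψ(27) = 115·27 + 61 = 3166 = 27·117 + 7 ≡ 7 (mod 117).

27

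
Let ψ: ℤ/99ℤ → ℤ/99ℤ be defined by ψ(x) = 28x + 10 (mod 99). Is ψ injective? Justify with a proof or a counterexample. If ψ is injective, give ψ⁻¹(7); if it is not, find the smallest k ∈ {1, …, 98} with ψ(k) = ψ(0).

60

Suppose ψ(a) = ψ(b) in ℤ/99ℤ. Then 28a + 10 ≡ 28b + 10 (mod 99), so 28(a − b) ≡ 0 (mod 99).
Since gcd(28, 99) = 1, 28 is invertible modulo 99, thus a − b ≡ 0 (mod 99), i.e. a = b.
Therefore ψ is injective.
We now compute 28⁻¹ mod 99 explicitly. Euclid's algorithm: 99 = 3·28 + 15, 28 = 1·15 + 13, 15 = 1·13 + 2, 13 = 6·2 + 1; back-substituting gives 1 = 46·28 − 13·99, so 28⁻¹ ≡ 46 (mod 99).
Since ψ is injective, we compute ψ⁻¹(7): solve 28x + 10 ≡ 7 (mod 99), i.e. 28x ≡ 96 (mod 99).
Multiplying by 28⁻¹ = 46 gives x ≡ 46·96 = 4416 = 44·99 + 60 ≡ 60 (mod 99).
Check: ψ(60) = 28·60 + 10 = 1690 = 17·99 + 7 ≡ 7 (mod 99).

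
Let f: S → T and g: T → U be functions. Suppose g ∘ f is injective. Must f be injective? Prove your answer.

injective

Suppose f(s) = f(t). Applying g: (g ∘ f)(s) = (g ∘ f)(t). Since g ∘ f is injective, s = t. Therefore f is injective.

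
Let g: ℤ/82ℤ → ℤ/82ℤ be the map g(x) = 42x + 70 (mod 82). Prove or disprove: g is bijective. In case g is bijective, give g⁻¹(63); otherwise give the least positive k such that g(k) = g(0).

We have gcd(42, 82) = 2 > 1. Taking u = 0 and v = 41: g(0) = 70 and g(41) = 42·41 + 70 = 1792 ≡ 70 (mod 82).
So g(0) = g(41) while 0 ≠ 41, so g is not injective, hence not bijective.
Since g is not bijective, we find the least positive k with g(k) = g(0): this means 42k ≡ 0 (mod 82), i.e. 82 ∣ 42k. Since gcd(42, 82) = 2, dividing through by 2 this holds exactly when 41 ∣ 21k, and as gcd(21, 41) = 1, exactly when 41 ∣ k.
The smallest positive such k is 41.

41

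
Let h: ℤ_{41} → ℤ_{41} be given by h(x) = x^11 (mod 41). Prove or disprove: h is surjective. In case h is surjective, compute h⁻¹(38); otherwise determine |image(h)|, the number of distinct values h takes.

Since 41 is prime, the nonzero elements of ℤ_{41} form a cyclic group of order 40.
As gcd(11, 40) = 1, raising to the 11th power is a bijection on this group: if x_1^11 ≡ x_2^11 then (x_1x_2^{−1})^11 = 1, and the only element of order dividing gcd(11, 40) = 1 is 1, so x_1 = x_2.
With h(0) = 0 this makes h injective on all of ℤ_{41}, hence bijective (finite equal-size domain and codomain). In particular h is surjective.
Since h is surjective, we find the preimage of 38. The inverse of x ↦ x^11 on (ℤ_{41})^× is x ↦ x^11, because 11·11 = 121 = 3·40 + 1 ≡ 1 (mod 40) and x^{40} = 1 for x ≠ 0 (Fermat). So h⁻¹(38) = 38^11 mod 41.
Repeated squaring mod 41: 38^1 ≡ 38, 38^2 ≡ 38² = 1444 ≡ 9, 38^4 ≡ 9² = 81 ≡ 40, 38^8 ≡ 40² = 1600 ≡ 1. Since 11 = 8 + 2 + 1, 38^11 ≡ 1·9·38: 1·9 = 9, then 9·38 = 342 ≡ 14. So 38^11 ≡ 14 (mod 41).
Hence h⁻¹(38) = 14.

14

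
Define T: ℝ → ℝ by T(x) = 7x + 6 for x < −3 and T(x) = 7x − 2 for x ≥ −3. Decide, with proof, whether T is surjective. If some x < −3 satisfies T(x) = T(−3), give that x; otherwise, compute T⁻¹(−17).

Both pieces are strictly increasing (slopes 7 and 7), so each is injective on its own interval.
The left piece maps (−∞, −3) onto (−∞, −15); the right piece maps [−3, ∞) onto [−23, ∞).
The union (−∞, −15) ∪ [−23, ∞) covers ℝ, so T is surjective.
For the follow-up: the images overlap, so an x < −3 with T(x) = T(−3) exists. T(−3) = −23; solving 7x + 6 = −23 for x < −3 gives x = (−23 − 6)/7 = −29/7.

-29/7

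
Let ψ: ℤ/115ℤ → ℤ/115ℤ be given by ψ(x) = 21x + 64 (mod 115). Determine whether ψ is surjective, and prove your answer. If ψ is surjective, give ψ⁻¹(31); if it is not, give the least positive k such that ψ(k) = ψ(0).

97

Recall: surjectivity means every element of the codomain has a preimage under ψ.
Since gcd(21, 115) = 1, 21 is invertible modulo 115. Euclid's algorithm: 115 = 5·21 + 10, 21 = 2·10 + 1; back-substituting gives 1 = 11·21 − 2·115, so 21⁻¹ ≡ 11 (mod 115).
Then y ↦ 11(y − 64) is a two-sided inverse to ψ, so every y ∈ ℤ/115ℤ has a preimage.
Thus ψ is surjective.
Since ψ is surjective, we compute ψ⁻¹(31): solve 21x + 64 ≡ 31 (mod 115), i.e. 21x ≡ 82 (mod 115).
Multiplying by 21⁻¹ = 11 gives x ≡ 11·82 = 902 = 7·115 + 97 ≡ 97 (mod 115).
Check: ψ(97) = 21·97 + 64 = 2101 = 18·115 + 31 ≡ 31 (mod 115).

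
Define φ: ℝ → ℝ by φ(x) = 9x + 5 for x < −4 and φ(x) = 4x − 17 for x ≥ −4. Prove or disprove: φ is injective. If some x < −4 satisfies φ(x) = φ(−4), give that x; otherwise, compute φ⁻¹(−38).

-38/9

Both pieces are strictly increasing (slopes 9 and 4), so each is injective on its own interval.
The left piece maps (−∞, −4) onto (−∞, −31); the right piece maps [−4, ∞) onto [−33, ∞).
These images overlap. In particular φ(−4) = −33 (right piece), and solving 9x + 5 = −33 on the left piece gives x = −38/9 < −4.
So φ(−38/9) = φ(−4) with −38/9 ≠ −4, and φ is not injective. This x = −38/9 is the requested value below −4.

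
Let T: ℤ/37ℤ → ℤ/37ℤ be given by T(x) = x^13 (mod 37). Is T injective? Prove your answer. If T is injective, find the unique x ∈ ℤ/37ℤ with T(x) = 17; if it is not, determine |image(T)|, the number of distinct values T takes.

22

Since 37 is prime, the nonzero elements of ℤ/37ℤ form a cyclic group of order 36.
As gcd(13, 36) = 1, raising to the 13th power is a bijection on this group: if x_1^13 ≡ x_2^13 then (x_1x_2^{−1})^13 = 1, and the only element of order dividing gcd(13, 36) = 1 is 1, so x_1 = x_2.
With T(0) = 0 this makes T injective on all of ℤ/37ℤ, hence bijective (finite equal-size domain and codomain). In particular T is injective.
Since T is injective, we find the preimage of 17. The inverse of x ↦ x^13 on (ℤ/37ℤ)^× is x ↦ x^25, because 13·25 = 325 = 9·36 + 1 ≡ 1 (mod 36) and x^{36} = 1 for x ≠ 0 (Fermat). So T⁻¹(17) = 17^25 mod 37.
Repeated squaring mod 37: 17^1 ≡ 17, 17^2 ≡ 17² = 289 ≡ 30, 17^4 ≡ 30² = 900 ≡ 12, 17^8 ≡ 12² = 144 ≡ 33, 17^16 ≡ 33² = 1089 ≡ 16. Since 25 = 16 + 8 + 1, 17^25 ≡ 16·33·17: 16·33 = 528 ≡ 10, then 10·17 = 170 ≡ 22. So 17^25 ≡ 22 (mod 37).
Hence T⁻¹(17) = 22.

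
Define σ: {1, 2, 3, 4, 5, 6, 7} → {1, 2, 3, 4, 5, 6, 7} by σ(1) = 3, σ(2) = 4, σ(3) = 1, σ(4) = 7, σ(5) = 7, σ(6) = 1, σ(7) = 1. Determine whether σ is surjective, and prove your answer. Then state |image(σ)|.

No element maps to 2, so σ is not surjective.
The image of σ is {1, 3, 4, 7}, which has 4 elements.

4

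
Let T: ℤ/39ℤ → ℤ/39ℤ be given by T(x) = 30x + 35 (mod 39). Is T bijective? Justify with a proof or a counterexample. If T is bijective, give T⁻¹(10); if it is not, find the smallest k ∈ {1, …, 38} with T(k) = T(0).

13

Recall that T is injective when T(a) = T(b) forces a = b.
We have gcd(30, 39) = 3 > 1. Taking a = 0 and b = 13: T(0) = 35 and T(13) = 30·13 + 35 = 425 ≡ 35 (mod 39).
So T(0) = T(13) while 0 ≠ 13, so T is not injective, hence not bijective.
Since T is not bijective, we find the least positive k with T(k) = T(0): this means 30k ≡ 0 (mod 39), i.e. 39 ∣ 30k. Since gcd(30, 39) = 3, dividing through by 3 this holds exactly when 13 ∣ 10k, and as gcd(10, 13) = 1, exactly when 13 ∣ k.
The smallest positive such k is 13.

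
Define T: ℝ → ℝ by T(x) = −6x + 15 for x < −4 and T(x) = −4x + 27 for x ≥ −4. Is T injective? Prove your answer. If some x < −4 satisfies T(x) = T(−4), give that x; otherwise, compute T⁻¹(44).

Both pieces are strictly decreasing (slopes −6 and −4), so each is injective on its own interval.
The left piece maps (−∞, −4) onto (39, ∞); the right piece maps [−4, ∞) onto (−∞, 43].
These images overlap. In particular T(−4) = 43 (right piece), and solving −6x + 15 = 43 on the left piece gives x = −14/3 < −4.
So T(−14/3) = T(−4) with −14/3 ≠ −4, and T is not injective. This x = −14/3 is the requested value below −4.

-14/3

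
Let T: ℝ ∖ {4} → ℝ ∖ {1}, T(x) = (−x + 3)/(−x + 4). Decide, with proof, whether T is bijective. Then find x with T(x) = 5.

Suppose T(a) = T(b). Cross-multiplying: (−a + 3)(−b + 4) = (−b + 3)(−a + 4).
Expanding both sides and cancelling the symmetric terms leaves −1·(a − b) = 0. Since −1 ≠ 0, a = b. Therefore T is injective.
For any y ≠ 1, solving y(−x + 4) = −x + 3 for x gives a well-defined x ≠ 4. So T is surjective.
So T is bijective.
Solving T(x) = 5: cross-multiplying gives −x + 3 = 5(−x + 4), which rearranges to 4x = 17, so x = 17/4.

17/4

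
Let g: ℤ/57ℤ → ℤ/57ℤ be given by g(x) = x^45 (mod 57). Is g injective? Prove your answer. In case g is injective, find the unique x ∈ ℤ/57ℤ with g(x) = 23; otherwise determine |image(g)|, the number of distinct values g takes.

g(1) = 1^45 = 1.
g(4): Repeated squaring mod 57: 4^1 ≡ 4, 4^2 ≡ 4² = 16, 4^4 ≡ 16² = 256 ≡ 28, 4^8 ≡ 28² = 784 ≡ 43, 4^16 ≡ 43² = 1849 ≡ 25, 4^32 ≡ 25² = 625 ≡ 55. Since 45 = 32 + 8 + 4 + 1, 4^45 ≡ 55·43·28·4: 55·43 = 2365 ≡ 28, then 28·28 = 784 ≡ 43, then 43·4 = 172 ≡ 1. So 4^45 ≡ 1 (mod 57).
So g(1) = g(4) = 1 while 1 ≠ 4, so g is not injective.
Since g is not injective, we determine |image(g)|. Computing x^45 mod 57 for each x (by repeated squaring, reducing mod 57 at every step), the values g(0), g(1), …, g(56) are: 0, 1, 56, 18, 1, 20, 39, 1, 56, 39, 37, 20, 18, 37, 56, 18, 1, 20, 18, 19, 20, 18, 37, 20, 39, 1, 20, 18, 1, 56, 39, 37, 56, 18, 37, 20, 39, 37, 38, 39, 37, 56, 39, 1, 20, 39, 37, 20, 18, 1, 56, 18, 37, 56, 39, 1, 56.
The distinct values are {0, 1, 18, 19, 20, 37, 38, 39, 56}; there are 9 of them.

9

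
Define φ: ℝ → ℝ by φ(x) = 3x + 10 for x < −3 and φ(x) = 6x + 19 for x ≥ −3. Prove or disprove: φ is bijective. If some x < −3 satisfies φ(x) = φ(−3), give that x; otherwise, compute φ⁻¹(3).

Both pieces are strictly increasing (slopes 3 and 6), so each is injective on its own interval.
The left piece maps (−∞, −3) onto (−∞, 1); the right piece maps [−3, ∞) onto [1, ∞).
Since 1 = 1, the images partition ℝ: φ is injective and surjective, hence bijective.
Because the two images are disjoint, no x < −3 has φ(x) = φ(−3), so we compute φ⁻¹(3): 3 lies in [1, ∞), so solve 6x + 19 = 3: x = (3 − 19)/6 = −8/3.

-8/3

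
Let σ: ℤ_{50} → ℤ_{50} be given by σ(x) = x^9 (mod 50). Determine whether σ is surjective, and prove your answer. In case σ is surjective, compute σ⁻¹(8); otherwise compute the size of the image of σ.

σ(0) = 0^9 = 0.
σ(10): Repeated squaring mod 50: 10^1 ≡ 10, 10^2 ≡ 10² = 100 ≡ 0, 10^4 ≡ 0² = 0, 10^8 ≡ 0² = 0. Since 9 = 8 + 1, 10^9 ≡ 0·10: 0·10 = 0. So 10^9 ≡ 0 (mod 50).
So σ(0) = σ(10) = 0 while 0 ≠ 10, thus σ is not injective.
A non-injective map from the 50-element set ℤ_{50} to itself takes at most 49 distinct values, so it cannot be surjective. Therefore σ is not surjective.
Since σ is not surjective, we determine |image(σ)|. Computing x^9 mod 50 for each x (by repeated squaring, reducing mod 50 at every step), the values σ(0), σ(1), …, σ(49) are: 0, 1, 12, 33, 44, 25, 46, 7, 28, 39, 0, 41, 2, 23, 34, 25, 36, 47, 18, 29, 0, 31, 42, 13, 24, 25, 26, 37, 8, 19, 0, 21, 32, 3, 14, 25, 16, 27, 48, 9, 0, 11, 22, 43, 4, 25, 6, 17, 38, 49.
The distinct values are {0, 1, 2, 3, 4, 6, 7, 8, 9, 11, 12, 13, 14, 16, 17, 18, 19, 21, 22, 23, 24, 25, 26, 27, 28, 29, 31, 32, 33, 34, 36, 37, 38, 39, 41, 42, 43, 44, 46, 47, 48, 49}; there are 42 of them.

42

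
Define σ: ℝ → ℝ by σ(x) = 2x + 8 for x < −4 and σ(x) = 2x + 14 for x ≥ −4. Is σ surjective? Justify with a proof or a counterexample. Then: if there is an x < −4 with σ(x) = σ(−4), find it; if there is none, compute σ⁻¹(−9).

Both pieces are strictly increasing (slopes 2 and 2), so each is injective on its own interval.
The left piece maps (−∞, −4) onto (−∞, 0); the right piece maps [−4, ∞) onto [6, ∞).
The union (−∞, 0) ∪ [6, ∞) omits the interval between 0 and 6; in particular 0 has no preimage. So σ is not surjective.
Because the two images are disjoint, no x < −4 has σ(x) = σ(−4), so we compute σ⁻¹(−9): −9 lies in (−∞, 0), so solve 2x + 8 = −9: x = (−9 − 8)/2 = −17/2.

-17/2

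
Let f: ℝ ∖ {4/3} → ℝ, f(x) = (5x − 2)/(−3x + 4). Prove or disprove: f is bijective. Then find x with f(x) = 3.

1

If f(x) = −5/3, cross-multiplying gives −3(5x − 2) = 5(−3x + 4), which simplifies to 6 = 20 — false.  So −5/3 has no preimage and f is not surjective.
Hence f is not bijective.
Solving f(x) = 3: cross-multiplying gives 5x − 2 = 3(−3x + 4), which rearranges to 14x = 14, so x = 1.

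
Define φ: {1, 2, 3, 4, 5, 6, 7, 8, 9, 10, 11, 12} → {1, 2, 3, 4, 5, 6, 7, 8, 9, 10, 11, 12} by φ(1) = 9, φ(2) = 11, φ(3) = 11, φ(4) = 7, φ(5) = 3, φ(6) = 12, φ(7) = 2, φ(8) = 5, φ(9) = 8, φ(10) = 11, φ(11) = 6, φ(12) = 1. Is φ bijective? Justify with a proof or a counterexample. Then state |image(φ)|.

φ(2) = 11 = φ(3) with 2 ≠ 3, so φ is not injective, hence not bijective.
The image of φ is {1, 2, 3, 5, 6, 7, 8, 9, 11, 12}, which has 10 elements.

10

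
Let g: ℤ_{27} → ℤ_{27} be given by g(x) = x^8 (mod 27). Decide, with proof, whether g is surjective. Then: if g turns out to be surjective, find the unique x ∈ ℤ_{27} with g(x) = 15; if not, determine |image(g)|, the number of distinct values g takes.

g(0) = 0^8 = 0.
g(3): Repeated squaring mod 27: 3^1 ≡ 3, 3^2 ≡ 3² = 9, 3^4 ≡ 9² = 81 ≡ 0, 3^8 ≡ 0² = 0. So 3^8 ≡ 0 (mod 27).
So g(0) = g(3) = 0 while 0 ≠ 3, so g is not injective.
A non-injective map from the 27-element set ℤ_{27} to itself takes at most 26 distinct values, so it cannot be surjective. Thus g is not surjective.
Since g is not surjective, we determine |image(g)|. Computing x^8 mod 27 for each x (by repeated squaring, reducing mod 27 at every step), the values g(0), g(1), …, g(26) are: 0, 1, 13, 0, 7, 16, 0, 4, 10, 0, 19, 22, 0, 25, 25, 0, 22, 19, 0, 10, 4, 0, 16, 7, 0, 13, 1.
The distinct values are {0, 1, 4, 7, 10, 13, 16, 19, 22, 25}; there are 10 of them.

10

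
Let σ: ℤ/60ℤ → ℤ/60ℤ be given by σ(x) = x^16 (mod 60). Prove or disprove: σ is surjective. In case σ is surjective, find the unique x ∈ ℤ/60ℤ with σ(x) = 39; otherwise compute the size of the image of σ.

σ(2): Repeated squaring mod 60: 2^1 ≡ 2, 2^2 ≡ 2² = 4, 2^4 ≡ 4² = 16, 2^8 ≡ 16² = 256 ≡ 16, 2^16 ≡ 16² = 256 ≡ 16. So 2^16 ≡ 16 (mod 60).
σ(4): Repeated squaring mod 60: 4^1 ≡ 4, 4^2 ≡ 4² = 16, 4^4 ≡ 16² = 256 ≡ 16, 4^8 ≡ 16² = 256 ≡ 16, 4^16 ≡ 16² = 256 ≡ 16. So 4^16 ≡ 16 (mod 60).
So σ(2) = σ(4) = 16 while 2 ≠ 4, thus σ is not injective.
A non-injective map from the 60-element set ℤ/60ℤ to itself takes at most 59 distinct values, so it cannot be surjective. Hence σ is not surjective.
Since σ is not surjective, we determine |image(σ)|. Computing x^16 mod 60 for each x (by repeated squaring, reducing mod 60 at every step), the values σ(0), σ(1), …, σ(59) are: 0, 1, 16, 21, 16, 25, 36, 1, 16, 21, 40, 1, 36, 1, 16, 45, 16, 1, 36, 1, 40, 21, 16, 1, 36, 25, 16, 21, 16, 1, 0, 1, 16, 21, 16, 25, 36, 1, 16, 21, 40, 1, 36, 1, 16, 45, 16, 1, 36, 1, 40, 21, 16, 1, 36, 25, 16, 21, 16, 1.
The distinct values are {0, 1, 16, 21, 25, 36, 40, 45}; there are 8 of them.

8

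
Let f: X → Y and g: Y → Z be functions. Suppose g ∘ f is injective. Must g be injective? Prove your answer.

No. Take X = {1}, Y = {1, 2, 3}, Z = {1, 2, 3}, f(a) = a for each a ∈ X, and g(b) = 2 if b ∈ {2, 3} else g(b) = b.
Then g ∘ f = f is injective (X ⊂ Y and f is the inclusion), but g(2) = g(3) = 2 with 2 ≠ 3, so g is not injective.

not injective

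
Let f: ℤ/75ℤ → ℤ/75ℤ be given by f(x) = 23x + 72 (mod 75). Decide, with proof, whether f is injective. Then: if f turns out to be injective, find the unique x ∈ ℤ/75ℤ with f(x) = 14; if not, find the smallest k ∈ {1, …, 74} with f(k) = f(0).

4

If f(a) = f(b), then 23a ≡ 23b (mod 75). Because gcd(23, 75) = 1, we may cancel 23 to get a ≡ b (mod 75).
Therefore f is injective.
We now compute 23⁻¹ mod 75 explicitly. Euclid's algorithm: 75 = 3·23 + 6, 23 = 3·6 + 5, 6 = 1·5 + 1; back-substituting gives 1 = 62·23 − 19·75, so 23⁻¹ ≡ 62 (mod 75).
Since f is injective, we find f⁻¹(14): we need 23x ≡ 14 − 72 ≡ 17 (mod 75). Using 23⁻¹ = 62: x ≡ 62·17 = 1054 = 14·75 + 4, so x = 4.
Check: f(4) = 23·4 + 72 = 164 = 2·75 + 14 ≡ 14 (mod 75).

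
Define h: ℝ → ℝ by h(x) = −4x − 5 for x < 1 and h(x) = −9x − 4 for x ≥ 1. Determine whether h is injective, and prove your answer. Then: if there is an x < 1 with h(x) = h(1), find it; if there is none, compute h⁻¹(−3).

-1/2

Both pieces are strictly decreasing (slopes −4 and −9), so each is injective on its own interval.
The left piece maps (−∞, 1) onto (−9, ∞); the right piece maps [1, ∞) onto (−∞, −13].
These images are disjoint, so no value is attained by both pieces. Thus h is injective.
Because the two images are disjoint, no x < 1 has h(x) = h(1), so we compute h⁻¹(−3): −3 lies in (−9, ∞), so solve −4x − 5 = −3: x = (−3 + 5)/(−4) = −1/2.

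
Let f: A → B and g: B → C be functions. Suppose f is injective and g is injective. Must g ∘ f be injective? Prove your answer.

injective

Suppose (g ∘ f)(x_1) = (g ∘ f)(x_2), i.e. g(f(x_1)) = g(f(x_2)).
Since g is injective, f(x_1) = f(x_2). Since f is injective, x_1 = x_2. So g ∘ f is injective.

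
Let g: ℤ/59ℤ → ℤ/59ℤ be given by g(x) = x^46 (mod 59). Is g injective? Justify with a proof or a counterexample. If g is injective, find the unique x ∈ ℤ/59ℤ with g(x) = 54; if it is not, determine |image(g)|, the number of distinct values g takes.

g(29): Repeated squaring mod 59: 29^1 ≡ 29, 29^2 ≡ 29² = 841 ≡ 15, 29^4 ≡ 15² = 225 ≡ 48, 29^8 ≡ 48² = 2304 ≡ 3, 29^16 ≡ 3² = 9, 29^32 ≡ 9² = 81 ≡ 22. Since 46 = 32 + 8 + 4 + 2, 29^46 ≡ 22·3·48·15: 22·3 = 66 ≡ 7, then 7·48 = 336 ≡ 41, then 41·15 = 615 ≡ 25. So 29^46 ≡ 25 (mod 59).
g(30): Repeated squaring mod 59: 30^1 ≡ 30, 30^2 ≡ 30² = 900 ≡ 15, 30^4 ≡ 15² = 225 ≡ 48, 30^8 ≡ 48² = 2304 ≡ 3, 30^16 ≡ 3² = 9, 30^32 ≡ 9² = 81 ≡ 22. Since 46 = 32 + 8 + 4 + 2, 30^46 ≡ 22·3·48·15: 22·3 = 66 ≡ 7, then 7·48 = 336 ≡ 41, then 41·15 = 615 ≡ 25. So 30^46 ≡ 25 (mod 59).
So g(29) = g(30) = 25 while 29 ≠ 30, thus g is not injective.
Since g is not injective, we determine |image(g)|. Computing x^46 mod 59 for each x (by repeated squaring, reducing mod 59 at every step), the values g(0), g(1), …, g(58) are: 0, 1, 26, 19, 27, 36, 22, 46, 53, 7, 51, 45, 41, 17, 16, 35, 21, 9, 5, 20, 28, 48, 49, 12, 4, 57, 29, 15, 3, 25, 25, 3, 15, 29, 57, 4, 12, 49, 48, 28, 20, 5, 9, 21, 35, 16, 17, 41, 45, 51, 7, 53, 46, 22, 36, 27, 19, 26, 1.
The distinct values are {0, 1, 3, 4, 5, 7, 9, 12, 15, 16, 17, 19, 20, 21, 22, 25, 26, 27, 28, 29, 35, 36, 41, 45, 46, 48, 49, 51, 53, 57}; there are 30 of them.

30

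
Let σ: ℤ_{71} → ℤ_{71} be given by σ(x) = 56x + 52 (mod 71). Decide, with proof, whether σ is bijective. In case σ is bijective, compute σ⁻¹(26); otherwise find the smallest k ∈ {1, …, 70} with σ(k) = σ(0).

68

Suppose σ(x_1) = σ(x_2) in ℤ_{71}. Then 56x_1 + 52 ≡ 56x_2 + 52 (mod 71), hence 56(x_1 − x_2) ≡ 0 (mod 71).
Since gcd(56, 71) = 1, 56 is invertible modulo 71, hence x_1 − x_2 ≡ 0 (mod 71), i.e. x_1 = x_2.
We now compute 56⁻¹ mod 71 explicitly. Euclid's algorithm: 71 = 1·56 + 15, 56 = 3·15 + 11, 15 = 1·11 + 4, 11 = 2·4 + 3, 4 = 1·3 + 1; back-substituting gives 1 = 52·56 − 41·71, so 56⁻¹ ≡ 52 (mod 71).
Then y ↦ 52(y − 52) is a two-sided inverse to σ, so every y ∈ ℤ_{71} has a preimage.
Thus σ is bijective.
Since σ is bijective, we find σ⁻¹(26): we need 56x ≡ 26 − 52 ≡ 45 (mod 71). Using 56⁻¹ = 52: x ≡ 52·45 = 2340 = 32·71 + 68, so x = 68.
Check: σ(68) = 56·68 + 52 = 3860 = 54·71 + 26 ≡ 26 (mod 71).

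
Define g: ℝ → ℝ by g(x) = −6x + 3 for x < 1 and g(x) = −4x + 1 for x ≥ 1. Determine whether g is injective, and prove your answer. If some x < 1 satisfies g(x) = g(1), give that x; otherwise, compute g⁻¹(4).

Both pieces are strictly decreasing (slopes −6 and −4), so each is injective on its own interval.
The left piece maps (−∞, 1) onto (−3, ∞); the right piece maps [1, ∞) onto (−∞, −3].
These images are disjoint, so no value is attained by both pieces. Therefore g is injective.
Because the two images are disjoint, no x < 1 has g(x) = g(1), so we compute g⁻¹(4): 4 lies in (−3, ∞), so solve −6x + 3 = 4: x = (4 − 3)/(−6) = −1/6.

-1/6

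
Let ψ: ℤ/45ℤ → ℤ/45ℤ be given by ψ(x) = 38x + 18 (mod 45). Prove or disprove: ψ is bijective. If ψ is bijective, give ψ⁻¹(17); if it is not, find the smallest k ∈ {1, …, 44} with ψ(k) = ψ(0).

13

If ψ(s) = ψ(t), then 38s ≡ 38t (mod 45). Because gcd(38, 45) = 1, we may cancel 38 to get s ≡ t (mod 45).
We now compute 38⁻¹ mod 45 explicitly. Euclid's algorithm: 45 = 1·38 + 7, 38 = 5·7 + 3, 7 = 2·3 + 1; back-substituting gives 1 = 32·38 − 27·45, so 38⁻¹ ≡ 32 (mod 45).
Then y ↦ 32(y − 18) is a two-sided inverse to ψ, so every y ∈ ℤ/45ℤ has a preimage.
So ψ is bijective.
Since ψ is bijective, we find ψ⁻¹(17): we need 38x ≡ 17 − 18 ≡ 44 (mod 45). Using 38⁻¹ = 32: x ≡ 32·44 = 1408 = 31·45 + 13, so x = 13.
Check: ψ(13) = 38·13 + 18 = 512 = 11·45 + 17 ≡ 17 (mod 45).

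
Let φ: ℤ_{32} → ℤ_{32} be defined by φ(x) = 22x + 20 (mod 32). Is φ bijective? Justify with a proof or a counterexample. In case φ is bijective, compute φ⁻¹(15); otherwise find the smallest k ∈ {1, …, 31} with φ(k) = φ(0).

16

We have gcd(22, 32) = 2 > 1. Taking x_1 = 0 and x_2 = 16: φ(0) = 20 and φ(16) = 22·16 + 20 = 372 ≡ 20 (mod 32).
So φ(0) = φ(16) while 0 ≠ 16, therefore φ is not injective, hence not bijective.
Since φ is not bijective, we find the least positive k with φ(k) = φ(0): this means 22k ≡ 0 (mod 32), i.e. 32 ∣ 22k. Since gcd(22, 32) = 2, dividing through by 2 this holds exactly when 16 ∣ 11k, and as gcd(11, 16) = 1, exactly when 16 ∣ k.
The smallest positive such k is 16.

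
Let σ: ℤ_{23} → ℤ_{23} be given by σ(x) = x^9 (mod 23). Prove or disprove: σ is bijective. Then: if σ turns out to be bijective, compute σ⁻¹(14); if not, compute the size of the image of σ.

Since 23 is prime, the nonzero elements of ℤ_{23} form a cyclic group of order 22.
As gcd(9, 22) = 1, raising to the 9th power is a bijection on this group: if s^9 ≡ t^9 then (st^{−1})^9 = 1, and the only element of order dividing gcd(9, 22) = 1 is 1, so s = t.
With σ(0) = 0 this makes σ injective on all of ℤ_{23}, hence bijective (finite equal-size domain and codomain). In particular σ is bijective.
Since σ is bijective, we find the preimage of 14. The inverse of x ↦ x^9 on (ℤ_{23})^× is x ↦ x^5, because 9·5 = 45 = 2·22 + 1 ≡ 1 (mod 22) and x^{22} = 1 for x ≠ 0 (Fermat). So σ⁻¹(14) = 14^5 mod 23.
Repeated squaring mod 23: 14^1 ≡ 14, 14^2 ≡ 14² = 196 ≡ 12, 14^4 ≡ 12² = 144 ≡ 6. Since 5 = 4 + 1, 14^5 ≡ 6·14: 6·14 = 84 ≡ 15. So 14^5 ≡ 15 (mod 23).
Hence σ⁻¹(14) = 15.

15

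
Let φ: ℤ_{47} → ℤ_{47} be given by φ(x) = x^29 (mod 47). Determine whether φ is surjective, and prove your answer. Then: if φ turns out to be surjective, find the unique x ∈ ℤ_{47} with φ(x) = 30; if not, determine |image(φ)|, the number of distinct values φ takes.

Since 47 is prime, the nonzero elements of ℤ_{47} form a cyclic group of order 46.
As gcd(29, 46) = 1, raising to the 29th power is a bijection on this group: if s^29 ≡ t^29 then (st^{−1})^29 = 1, and the only element of order dividing gcd(29, 46) = 1 is 1, so s = t.
With φ(0) = 0 this makes φ injective on all of ℤ_{47}, hence bijective (finite equal-size domain and codomain). In particular φ is surjective.
Since φ is surjective, we find the preimage of 30. The inverse of x ↦ x^29 on (ℤ_{47})^× is x ↦ x^27, because 29·27 = 783 = 17·46 + 1 ≡ 1 (mod 46) and x^{46} = 1 for x ≠ 0 (Fermat). So φ⁻¹(30) = 30^27 mod 47.
Repeated squaring mod 47: 30^1 ≡ 30, 30^2 ≡ 30² = 900 ≡ 7, 30^4 ≡ 7² = 49 ≡ 2, 30^8 ≡ 2² = 4, 30^16 ≡ 4² = 16. Since 27 = 16 + 8 + 2 + 1, 30^27 ≡ 16·4·7·30: 16·4 = 64 ≡ 17, then 17·7 = 119 ≡ 25, then 25·30 = 750 ≡ 45. So 30^27 ≡ 45 (mod 47).
Hence φ⁻¹(30) = 45.

45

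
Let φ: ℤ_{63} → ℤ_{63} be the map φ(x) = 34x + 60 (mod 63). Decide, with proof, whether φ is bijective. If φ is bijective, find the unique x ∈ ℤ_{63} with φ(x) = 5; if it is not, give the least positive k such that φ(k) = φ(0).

41

By definition, φ is injective if φ(a) = φ(b) implies a = b.
Suppose φ(a) = φ(b) in ℤ_{63}. Then 34a + 60 ≡ 34b + 60 (mod 63), thus 34(a − b) ≡ 0 (mod 63).
Since gcd(34, 63) = 1, 34 is invertible modulo 63, therefore a − b ≡ 0 (mod 63), i.e. a = b.
We now compute 34⁻¹ mod 63 explicitly. Euclid's algorithm: 63 = 1·34 + 29, 34 = 1·29 + 5, 29 = 5·5 + 4, 5 = 1·4 + 1; back-substituting gives 1 = 13·34 − 7·63, so 34⁻¹ ≡ 13 (mod 63).
Then y ↦ 13(y − 60) is a two-sided inverse to φ, so every y ∈ ℤ_{63} has a preimage.
Hence φ is bijective.
Since φ is bijective, we compute φ⁻¹(5): solve 34x + 60 ≡ 5 (mod 63), i.e. 34x ≡ 8 (mod 63).
Multiplying by 34⁻¹ = 13 gives x ≡ 13·8 = 104 = 1·63 + 41 ≡ 41 (mod 63).
Check: φ(41) = 34·41 + 60 = 1454 = 23·63 + 5 ≡ 5 (mod 63).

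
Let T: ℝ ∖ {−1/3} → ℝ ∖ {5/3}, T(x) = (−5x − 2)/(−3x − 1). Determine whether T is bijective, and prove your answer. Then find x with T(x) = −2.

-4/11

Suppose T(x_1) = T(x_2). Cross-multiplying: (−5x_1 − 2)(−3x_2 − 1) = (−5x_2 − 2)(−3x_1 − 1).
Expanding both sides and cancelling the symmetric terms leaves −1·(x_1 − x_2) = 0. Since −1 ≠ 0, x_1 = x_2. Thus T is injective.
For any y ≠ 5/3, solving y(−3x − 1) = −5x − 2 for x gives a well-defined x ≠ −1/3. So T is surjective.
Thus T is bijective.
Solving T(x) = −2: cross-multiplying gives −5x − 2 = −2(−3x − 1), which rearranges to −11x = 4, so x = −4/11.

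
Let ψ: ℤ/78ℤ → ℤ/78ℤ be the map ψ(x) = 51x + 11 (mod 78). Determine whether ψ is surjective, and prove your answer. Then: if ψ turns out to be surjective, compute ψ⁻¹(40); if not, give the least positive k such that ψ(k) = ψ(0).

Since gcd(51, 78) = 3, we have 51x ≡ 0 (mod 3) for all x, so ψ(x) ≡ 2 (mod 3).
But 0 ≢ 2 (mod 3), so 0 ∈ ℤ/78ℤ has no preimage. So ψ is not surjective.
Since ψ is not surjective, we find the least positive k with ψ(k) = ψ(0): this means 51k ≡ 0 (mod 78), i.e. 78 ∣ 51k. Since gcd(51, 78) = 3, dividing through by 3 this holds exactly when 26 ∣ 17k, and as gcd(17, 26) = 1, exactly when 26 ∣ k.
The smallest positive such k is 26.

26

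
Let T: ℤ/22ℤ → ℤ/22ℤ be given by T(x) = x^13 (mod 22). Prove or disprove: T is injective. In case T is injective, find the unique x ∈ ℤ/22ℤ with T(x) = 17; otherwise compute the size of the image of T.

Computing x^13 mod 22 for each x (by repeated squaring, reducing mod 22 at every step), the values T(0), T(1), …, T(21) are: 0, 1, 8, 5, 20, 15, 18, 13, 6, 3, 10, 11, 12, 19, 16, 9, 4, 7, 2, 17, 14, 21.
Every element of ℤ/22ℤ appears exactly once in this list, so T is a bijection, and in particular injective.
Since T is injective, we read off the preimage of 17 from the same table: T(19) = 17, so T⁻¹(17) = 19.

19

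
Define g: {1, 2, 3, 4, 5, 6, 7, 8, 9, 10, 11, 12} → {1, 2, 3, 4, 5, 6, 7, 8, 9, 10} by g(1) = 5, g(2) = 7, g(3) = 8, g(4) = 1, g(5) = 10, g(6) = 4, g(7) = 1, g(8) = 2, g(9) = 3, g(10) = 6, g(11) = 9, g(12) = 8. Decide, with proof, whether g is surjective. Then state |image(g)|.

10

Every element of the codomain has a preimage: 1 = g(4), 2 = g(8), 3 = g(9), 4 = g(6), 5 = g(1), 6 = g(10), 7 = g(2), 8 = g(3), 9 = g(11), 10 = g(5).
So g is surjective.
The image of g is {1, 2, 3, 4, 5, 6, 7, 8, 9, 10}, which has 10 elements.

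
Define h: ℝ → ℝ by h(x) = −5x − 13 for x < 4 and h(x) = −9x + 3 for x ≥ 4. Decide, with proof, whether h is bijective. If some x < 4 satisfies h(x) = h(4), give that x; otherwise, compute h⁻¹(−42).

Both pieces are strictly decreasing (slopes −5 and −9), so each is injective on its own interval.
The left piece maps (−∞, 4) onto (−33, ∞); the right piece maps [4, ∞) onto (−∞, −33].
Since −33 = −33, the images partition ℝ: h is injective and surjective, hence bijective.
Because the two images are disjoint, no x < 4 has h(x) = h(4), so we compute h⁻¹(−42): −42 lies in (−∞, −33], so solve −9x + 3 = −42: x = (−42 − 3)/(−9) = 5.

5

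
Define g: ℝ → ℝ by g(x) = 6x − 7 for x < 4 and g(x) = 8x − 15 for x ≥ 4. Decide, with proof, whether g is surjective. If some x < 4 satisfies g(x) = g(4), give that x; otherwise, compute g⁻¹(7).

7/3

Both pieces are strictly increasing (slopes 6 and 8), so each is injective on its own interval.
The left piece maps (−∞, 4) onto (−∞, 17); the right piece maps [4, ∞) onto [17, ∞).
These images together cover ℝ, so g is surjective.
Because the two images are disjoint, no x < 4 has g(x) = g(4), so we compute g⁻¹(7): 7 lies in (−∞, 17), so solve 6x − 7 = 7: x = (7 + 7)/6 = 7/3.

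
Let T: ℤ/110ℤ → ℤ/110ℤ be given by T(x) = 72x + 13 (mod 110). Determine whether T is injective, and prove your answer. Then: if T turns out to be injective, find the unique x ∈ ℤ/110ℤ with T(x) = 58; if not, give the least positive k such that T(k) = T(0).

We have gcd(72, 110) = 2 > 1. Taking u = 0 and v = 55: T(0) = 13 and T(55) = 72·55 + 13 = 3973 ≡ 13 (mod 110).
So T(0) = T(55) while 0 ≠ 55, so T is not injective.
Since T is not injective, we find the least positive k with T(k) = T(0): this means 72k ≡ 0 (mod 110), i.e. 110 ∣ 72k. Since gcd(72, 110) = 2, dividing through by 2 this holds exactly when 55 ∣ 36k, and as gcd(36, 55) = 1, exactly when 55 ∣ k.
The smallest positive such k is 55.

55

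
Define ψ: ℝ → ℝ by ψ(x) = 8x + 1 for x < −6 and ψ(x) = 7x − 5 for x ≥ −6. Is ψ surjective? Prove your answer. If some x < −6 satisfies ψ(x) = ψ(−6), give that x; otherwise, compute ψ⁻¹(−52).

-53/8

Both pieces are strictly increasing (slopes 8 and 7), so each is injective on its own interval.
The left piece maps (−∞, −6) onto (−∞, −47); the right piece maps [−6, ∞) onto [−47, ∞).
These images together cover ℝ, so ψ is surjective.
Because the two images are disjoint, no x < −6 has ψ(x) = ψ(−6), so we compute ψ⁻¹(−52): −52 lies in (−∞, −47), so solve 8x + 1 = −52: x = (−52 − 1)/8 = −53/8.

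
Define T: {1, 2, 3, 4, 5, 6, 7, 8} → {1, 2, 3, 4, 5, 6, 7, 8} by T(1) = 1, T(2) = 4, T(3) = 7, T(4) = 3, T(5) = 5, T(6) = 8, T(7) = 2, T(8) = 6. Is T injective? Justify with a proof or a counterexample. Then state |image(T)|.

8

The values T(1), …, T(8) are 1, 4, 7, 3, 5, 8, 2, 6 — all distinct.
So T(s) = T(t) only when s = t, and T is injective.
The image of T is {1, 2, 3, 4, 5, 6, 7, 8}, which has 8 elements.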